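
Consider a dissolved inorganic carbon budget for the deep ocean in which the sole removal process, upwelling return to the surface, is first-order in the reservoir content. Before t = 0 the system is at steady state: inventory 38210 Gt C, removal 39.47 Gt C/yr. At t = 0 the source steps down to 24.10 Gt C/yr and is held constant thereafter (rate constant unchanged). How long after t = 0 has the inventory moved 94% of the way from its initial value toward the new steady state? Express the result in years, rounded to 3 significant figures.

τ = M₀/F₀ = 38210/39.47 = 968.1 yr.
The remaining gap fraction is e^(−t/τ); 94% covered ⇒ e^(−t/τ) = 0.0600.
t = −τ ln(0.0600) = 968.1 × 2.813 = 2724 yr.

2720 yr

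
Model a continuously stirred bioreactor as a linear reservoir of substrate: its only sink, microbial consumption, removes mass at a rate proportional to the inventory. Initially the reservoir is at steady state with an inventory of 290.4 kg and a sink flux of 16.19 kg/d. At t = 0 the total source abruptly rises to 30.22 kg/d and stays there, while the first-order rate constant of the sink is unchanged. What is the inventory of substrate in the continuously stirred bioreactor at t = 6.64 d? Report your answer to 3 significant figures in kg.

368 kg

The sink rate constant is k = F₀/M₀ = 16.19/290.4 = 0.05575 d⁻¹.
Solving dM/dt = F₁ − kM with M(0) = M₀ gives M(t) = F₁/k + (M₀ − F₁/k)·e^(−kt).
F₁/k = 30.22/0.05575 = 542.06 kg; kt = 0.05575 × 6.64 = 0.3702, e^(−kt) = 0.6906.
M(6.64) = 542.06 + (290.4 − 542.06) × 0.6906 = 542.06 − 173.8 = 368.26 kg.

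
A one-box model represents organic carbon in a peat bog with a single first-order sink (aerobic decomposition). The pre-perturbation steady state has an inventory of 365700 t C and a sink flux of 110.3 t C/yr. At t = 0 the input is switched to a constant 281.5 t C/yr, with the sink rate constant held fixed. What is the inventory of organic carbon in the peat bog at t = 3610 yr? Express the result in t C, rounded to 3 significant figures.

The sink rate constant is k = F₀/M₀ = 110.3/365700 = 0.0003016 yr⁻¹.
Solving dM/dt = F₁ − kM with M(0) = M₀ gives M(t) = F₁/k + (M₀ − F₁/k)·e^(−kt).
F₁/k = 281.5/0.0003016 = 933310 t C; kt = 0.0003016 × 3610 = 1.089, e^(−kt) = 0.3366.
M(3610) = 933310 + (365700 − 933310) × 0.3366 = 933310 − 191100 = 742250 t C.

742000 t C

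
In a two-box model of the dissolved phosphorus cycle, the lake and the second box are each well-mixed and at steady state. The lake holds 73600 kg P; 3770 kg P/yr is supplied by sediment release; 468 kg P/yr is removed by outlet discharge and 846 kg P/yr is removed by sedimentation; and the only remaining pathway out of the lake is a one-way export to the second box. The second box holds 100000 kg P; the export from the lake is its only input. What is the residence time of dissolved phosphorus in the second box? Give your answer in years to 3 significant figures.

Balance the lake: ΣF_in = 3770.0 kg P/yr.
Export to the second box = ΣF_in − (468 + 846) = 2456.0 kg P/yr.
At steady state the output of the second box equals its input, 2456.0 kg P/yr.
τ = M / F = 100000 / 2456.0 = 40.72 yr.

40.7 yr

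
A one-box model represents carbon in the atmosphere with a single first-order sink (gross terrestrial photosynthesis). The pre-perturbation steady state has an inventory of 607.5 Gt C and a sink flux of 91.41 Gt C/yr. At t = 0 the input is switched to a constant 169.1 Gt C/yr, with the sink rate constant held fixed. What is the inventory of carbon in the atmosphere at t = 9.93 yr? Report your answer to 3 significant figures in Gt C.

τ = M₀/F₀ = 607.5/91.41 = 6.646 yr; rate constant k = 1/τ.
New steady state M_∞ = F₁/k = F₁·τ = 169.1 × 6.646 = 1123.8 Gt C.
M(t) = M_∞ + (M₀ − M_∞)·e^(−t/τ); t/τ = 9.93/6.646 = 1.494, so e^(−t/τ) = 0.2244.
M(t) = 1123.8 − 516.3 × 0.2244 = 1007.9 Gt C.

1010 Gt C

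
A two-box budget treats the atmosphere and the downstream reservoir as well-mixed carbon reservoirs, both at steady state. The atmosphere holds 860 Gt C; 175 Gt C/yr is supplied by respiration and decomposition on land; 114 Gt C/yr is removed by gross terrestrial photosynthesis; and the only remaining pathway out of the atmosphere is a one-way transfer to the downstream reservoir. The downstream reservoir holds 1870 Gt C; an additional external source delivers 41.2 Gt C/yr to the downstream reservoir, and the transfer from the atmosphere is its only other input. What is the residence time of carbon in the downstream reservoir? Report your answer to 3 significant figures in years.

Balance the atmosphere: ΣF_in = 175.00 Gt C/yr.
Transfer to the downstream reservoir = ΣF_in − (114) = 61.000 Gt C/yr.
Total input to the downstream reservoir = 61.000 + 41.2 = 102.20 Gt C/yr; at steady state this equals its total output.
τ = M / F = 1870 / 102.20 = 18.30 yr.

18.3 yr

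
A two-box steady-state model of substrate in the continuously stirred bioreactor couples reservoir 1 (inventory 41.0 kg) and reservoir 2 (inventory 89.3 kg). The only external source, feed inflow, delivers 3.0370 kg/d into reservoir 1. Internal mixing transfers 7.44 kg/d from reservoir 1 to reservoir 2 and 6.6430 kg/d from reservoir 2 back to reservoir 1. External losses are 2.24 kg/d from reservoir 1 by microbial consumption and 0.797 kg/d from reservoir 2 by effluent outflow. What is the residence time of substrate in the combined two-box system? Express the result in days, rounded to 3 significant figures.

42.9 d

For the system as a whole, the A↔B exchange is internal and contributes nothing to the throughput; only the external sinks remove mass.
M_total = 41.0 + 89.3 = 130.30 kg.
ΣF_external_out = 2.24 + 0.797 = 3.0370 kg/d.
τ = M_total / ΣF_ext = 130.30 / 3.0370 = 42.90 d.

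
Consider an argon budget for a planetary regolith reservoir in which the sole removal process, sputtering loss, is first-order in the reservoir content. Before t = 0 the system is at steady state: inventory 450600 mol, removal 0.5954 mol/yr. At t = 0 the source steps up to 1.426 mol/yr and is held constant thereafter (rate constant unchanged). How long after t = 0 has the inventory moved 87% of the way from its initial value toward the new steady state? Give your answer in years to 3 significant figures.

τ = M₀/F₀ = 450600/0.5954 = 756800 yr.
The remaining gap fraction is e^(−t/τ); 87% covered ⇒ e^(−t/τ) = 0.130.
t = −τ ln(0.130) = 756800 × 2.040 = 1.544×10^6 yr.

1.54×10^6 yr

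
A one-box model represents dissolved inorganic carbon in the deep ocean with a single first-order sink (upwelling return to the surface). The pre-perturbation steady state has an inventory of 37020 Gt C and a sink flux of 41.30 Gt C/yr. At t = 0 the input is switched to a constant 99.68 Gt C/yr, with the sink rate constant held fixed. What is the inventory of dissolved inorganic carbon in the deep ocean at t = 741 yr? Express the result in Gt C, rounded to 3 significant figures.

66500 Gt C

Residence time τ = M₀/F₀ = 896.4 yr. The eventual steady state is M_∞ = M₀·(F₁/F₀) = 37020 × 99.68/41.30 = 89350 Gt C.
The anomaly ΔM(t) = M(t) − M_∞ decays as ΔM₀·e^(−t/τ) with ΔM₀ = 37020 − 89350 = −52330 Gt C.
At t = 741 yr, e^(−t/τ) = e^(−0.8267) = 0.4375, so ΔM = −22890 Gt C and M = 89350 − 22890 = 66455 Gt C.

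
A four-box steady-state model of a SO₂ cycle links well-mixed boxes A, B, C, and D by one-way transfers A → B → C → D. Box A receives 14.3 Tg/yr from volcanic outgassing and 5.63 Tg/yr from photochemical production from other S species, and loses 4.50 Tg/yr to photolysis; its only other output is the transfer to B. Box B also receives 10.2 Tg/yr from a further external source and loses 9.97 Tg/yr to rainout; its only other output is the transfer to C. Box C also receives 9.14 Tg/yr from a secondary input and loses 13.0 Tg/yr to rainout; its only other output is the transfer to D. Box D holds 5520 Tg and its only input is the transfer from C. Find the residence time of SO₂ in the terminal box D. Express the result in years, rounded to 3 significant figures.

468 yr

Box A: F(A→B) = (14.3 + 5.63) − 4.50 = 15.430 Tg/yr.
Box B: F(B→C) = (15.430 + 10.2) − 9.97 = 15.660 Tg/yr.
Box C: F(C→D) = (15.660 + 9.14) − 13.0 = 11.800 Tg/yr.
Box D throughput = its input = 11.800 Tg/yr; τ = 5520 / 11.800 = 467.8 yr.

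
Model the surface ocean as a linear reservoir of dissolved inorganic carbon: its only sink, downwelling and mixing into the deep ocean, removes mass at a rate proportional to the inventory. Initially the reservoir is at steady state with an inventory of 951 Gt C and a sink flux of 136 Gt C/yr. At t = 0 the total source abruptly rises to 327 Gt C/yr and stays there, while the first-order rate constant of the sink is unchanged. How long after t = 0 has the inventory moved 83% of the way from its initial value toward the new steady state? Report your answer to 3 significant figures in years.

τ = M₀/F₀ = 951/136 = 6.993 yr.
The remaining gap fraction is e^(−t/τ); 83% covered ⇒ e^(−t/τ) = 0.170.
t = −τ ln(0.170) = 6.993 × 1.772 = 12.39 yr.

12.4 yr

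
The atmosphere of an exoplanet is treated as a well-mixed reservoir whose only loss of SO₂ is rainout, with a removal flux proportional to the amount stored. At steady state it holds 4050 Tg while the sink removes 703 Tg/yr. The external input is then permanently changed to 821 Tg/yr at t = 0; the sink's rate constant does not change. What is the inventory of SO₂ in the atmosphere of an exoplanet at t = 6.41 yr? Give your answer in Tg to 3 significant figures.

τ = M₀/F₀ = 4050/703 = 5.761 yr; rate constant k = 1/τ.
New steady state M_∞ = F₁/k = F₁·τ = 821 × 5.761 = 4729.8 Tg.
M(t) = M_∞ + (M₀ − M_∞)·e^(−t/τ); t/τ = 6.41/5.761 = 1.113, so e^(−t/τ) = 0.3287.
M(t) = 4729.8 − 679.8 × 0.3287 = 4506.4 Tg.

4510 Tg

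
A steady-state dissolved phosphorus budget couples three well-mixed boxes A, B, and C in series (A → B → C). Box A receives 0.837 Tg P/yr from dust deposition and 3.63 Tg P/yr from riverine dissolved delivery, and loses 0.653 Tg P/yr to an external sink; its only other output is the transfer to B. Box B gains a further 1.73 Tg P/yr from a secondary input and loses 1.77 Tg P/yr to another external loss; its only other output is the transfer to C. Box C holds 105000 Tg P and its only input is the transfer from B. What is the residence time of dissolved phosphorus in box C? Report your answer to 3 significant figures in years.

Box A: F(A→B) = (0.837 + 3.63) − 0.653 = 3.8140 Tg P/yr.
Box B: F(B→C) = (3.8140 + 1.73) − 1.77 = 3.7740 Tg P/yr.
Box C throughput = its input = 3.7740 Tg P/yr; τ = 105000 / 3.7740 = 27820 yr.

27800 yr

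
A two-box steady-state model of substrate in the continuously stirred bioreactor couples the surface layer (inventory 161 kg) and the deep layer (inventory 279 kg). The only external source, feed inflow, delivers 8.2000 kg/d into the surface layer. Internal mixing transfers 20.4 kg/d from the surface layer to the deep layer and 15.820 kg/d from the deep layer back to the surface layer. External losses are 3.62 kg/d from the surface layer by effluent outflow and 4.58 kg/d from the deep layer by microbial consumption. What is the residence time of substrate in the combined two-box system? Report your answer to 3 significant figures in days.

53.7 d

Residence time in the combined system uses the total inventory and the total *external* removal — internal exchanges between the two boxes cancel.
M_total = 161 + 279 = 440.00 kg.
ΣF_external_out = 3.62 + 4.58 = 8.2000 kg/d.
τ = M_total / ΣF_ext = 440.00 / 8.2000 = 53.66 d.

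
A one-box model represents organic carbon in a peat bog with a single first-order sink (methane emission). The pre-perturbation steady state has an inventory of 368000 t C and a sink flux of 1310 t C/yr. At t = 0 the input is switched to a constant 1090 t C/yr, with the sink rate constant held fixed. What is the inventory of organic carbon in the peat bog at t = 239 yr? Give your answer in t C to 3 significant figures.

τ = M₀/F₀ = 368000/1310 = 280.9 yr; rate constant k = 1/τ.
New steady state M_∞ = F₁/k = F₁·τ = 1090 × 280.9 = 306200 t C.
M(t) = M_∞ + (M₀ − M_∞)·e^(−t/τ); t/τ = 239/280.9 = 0.8508, so e^(−t/τ) = 0.4271.
M(t) = 306200 + 61800 × 0.4271 = 332590 t C.

333000 t C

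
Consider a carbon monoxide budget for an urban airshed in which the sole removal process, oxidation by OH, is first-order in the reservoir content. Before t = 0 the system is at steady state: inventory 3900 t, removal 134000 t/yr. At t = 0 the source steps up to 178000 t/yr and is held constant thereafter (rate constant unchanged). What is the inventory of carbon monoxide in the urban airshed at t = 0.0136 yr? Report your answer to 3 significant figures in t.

4380 t

τ = M₀/F₀ = 3900/134000 = 0.02910 yr; rate constant k = 1/τ.
New steady state M_∞ = F₁/k = F₁·τ = 178000 × 0.02910 = 5180.6 t.
M(t) = M_∞ + (M₀ − M_∞)·e^(−t/τ); t/τ = 0.0136/0.02910 = 0.4673, so e^(−t/τ) = 0.6267.
M(t) = 5180.6 − 1281 × 0.6267 = 4378.0 t.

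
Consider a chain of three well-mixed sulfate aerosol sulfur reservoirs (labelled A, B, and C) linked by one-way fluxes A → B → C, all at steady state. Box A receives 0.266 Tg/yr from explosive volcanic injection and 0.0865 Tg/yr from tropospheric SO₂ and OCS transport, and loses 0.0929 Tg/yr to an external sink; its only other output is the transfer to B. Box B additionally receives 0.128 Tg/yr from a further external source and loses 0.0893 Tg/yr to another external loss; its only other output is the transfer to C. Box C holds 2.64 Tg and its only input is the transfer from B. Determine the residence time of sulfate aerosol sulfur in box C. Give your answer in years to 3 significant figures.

Box A: F(A→B) = (0.266 + 0.0865) − 0.0929 = 0.25960 Tg/yr.
Box B: F(B→C) = (0.25960 + 0.128) − 0.0893 = 0.29830 Tg/yr.
Box C throughput = its input = 0.29830 Tg/yr; τ = 2.64 / 0.29830 = 8.850 yr.

8.85 yr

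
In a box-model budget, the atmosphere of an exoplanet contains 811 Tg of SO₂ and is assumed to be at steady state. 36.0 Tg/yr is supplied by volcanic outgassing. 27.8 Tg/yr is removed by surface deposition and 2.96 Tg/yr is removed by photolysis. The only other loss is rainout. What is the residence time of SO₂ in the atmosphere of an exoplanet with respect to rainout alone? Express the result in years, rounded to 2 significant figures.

At steady state ΣF_in = ΣF_out.
ΣF_in = 36.000 Tg/yr.
Rainout flux = ΣF_in − (27.8 + 2.96) = 36.000 − 30.76 = 5.240 Tg/yr.
τ = M / F = 811 / 5.240 = 154.8 yr.

150 yr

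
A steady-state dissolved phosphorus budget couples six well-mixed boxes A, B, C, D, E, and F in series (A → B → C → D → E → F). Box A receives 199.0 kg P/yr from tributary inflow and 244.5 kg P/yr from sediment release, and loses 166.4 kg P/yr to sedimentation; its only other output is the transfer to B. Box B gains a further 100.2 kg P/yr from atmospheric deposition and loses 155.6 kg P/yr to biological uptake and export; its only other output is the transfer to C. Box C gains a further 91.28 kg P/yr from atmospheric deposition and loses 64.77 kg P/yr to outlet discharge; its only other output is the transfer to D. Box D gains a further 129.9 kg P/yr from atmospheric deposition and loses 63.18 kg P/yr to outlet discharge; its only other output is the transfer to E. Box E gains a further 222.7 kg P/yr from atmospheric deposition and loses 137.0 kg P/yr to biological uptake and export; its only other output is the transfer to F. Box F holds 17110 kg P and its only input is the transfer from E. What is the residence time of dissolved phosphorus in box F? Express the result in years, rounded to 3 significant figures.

42.7 yr

Box A: F(A→B) = (199.0 + 244.5) − 166.4 = 277.10 kg P/yr.
Box B: F(B→C) = (277.10 + 100.2) − 155.6 = 221.70 kg P/yr.
Box C: F(C→D) = (221.70 + 91.28) − 64.77 = 248.21 kg P/yr.
Box D: F(D→E) = (248.21 + 129.9) − 63.18 = 314.93 kg P/yr.
Box E: F(E→F) = (314.93 + 222.7) − 137.0 = 400.63 kg P/yr.
Box F throughput = its input = 400.63 kg P/yr; τ = 17110 / 400.63 = 42.71 yr.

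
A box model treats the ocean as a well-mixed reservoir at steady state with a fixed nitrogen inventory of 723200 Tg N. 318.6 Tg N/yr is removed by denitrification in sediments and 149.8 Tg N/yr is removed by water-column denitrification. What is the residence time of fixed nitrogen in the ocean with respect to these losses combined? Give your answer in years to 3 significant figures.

1540 yr

Total removal = 318.6 + 149.8 = 468.40 Tg N/yr.
τ = M / ΣF_out = 723200 / 468.40 = 1544 yr.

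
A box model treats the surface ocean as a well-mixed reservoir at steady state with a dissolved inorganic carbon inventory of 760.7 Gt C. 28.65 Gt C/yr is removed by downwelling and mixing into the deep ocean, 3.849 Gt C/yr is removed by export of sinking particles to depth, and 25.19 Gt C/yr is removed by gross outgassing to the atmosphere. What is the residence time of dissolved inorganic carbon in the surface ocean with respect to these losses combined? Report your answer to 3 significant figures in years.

13.2 yr

Total removal = 28.65 + 3.849 + 25.19 = 57.689 Gt C/yr.
τ = M / ΣF_out = 760.7 / 57.689 = 13.19 yr.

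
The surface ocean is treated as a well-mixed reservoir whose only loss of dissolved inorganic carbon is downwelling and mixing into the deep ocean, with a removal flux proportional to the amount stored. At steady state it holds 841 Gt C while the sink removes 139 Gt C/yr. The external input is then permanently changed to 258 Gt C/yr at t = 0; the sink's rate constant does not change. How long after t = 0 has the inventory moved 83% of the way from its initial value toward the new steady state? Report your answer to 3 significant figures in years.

τ = M₀/F₀ = 841/139 = 6.050 yr.
The remaining gap fraction is e^(−t/τ); 83% covered ⇒ e^(−t/τ) = 0.170.
t = −τ ln(0.170) = 6.050 × 1.772 = 10.72 yr.

10.7 yr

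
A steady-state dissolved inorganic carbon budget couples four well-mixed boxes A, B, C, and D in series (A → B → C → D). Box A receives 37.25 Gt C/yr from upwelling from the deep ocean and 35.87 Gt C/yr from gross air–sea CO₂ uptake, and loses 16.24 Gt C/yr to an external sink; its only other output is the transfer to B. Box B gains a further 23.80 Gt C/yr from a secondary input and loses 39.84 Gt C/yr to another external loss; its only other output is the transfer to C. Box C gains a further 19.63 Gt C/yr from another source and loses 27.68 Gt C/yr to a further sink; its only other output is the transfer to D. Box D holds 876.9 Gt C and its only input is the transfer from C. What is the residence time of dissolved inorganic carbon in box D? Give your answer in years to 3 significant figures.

26.7 yr

Box A: F(A→B) = (37.25 + 35.87) − 16.24 = 56.880 Gt C/yr.
Box B: F(B→C) = (56.880 + 23.80) − 39.84 = 40.840 Gt C/yr.
Box C: F(C→D) = (40.840 + 19.63) − 27.68 = 32.790 Gt C/yr.
Box D throughput = its input = 32.790 Gt C/yr; τ = 876.9 / 32.790 = 26.74 yr.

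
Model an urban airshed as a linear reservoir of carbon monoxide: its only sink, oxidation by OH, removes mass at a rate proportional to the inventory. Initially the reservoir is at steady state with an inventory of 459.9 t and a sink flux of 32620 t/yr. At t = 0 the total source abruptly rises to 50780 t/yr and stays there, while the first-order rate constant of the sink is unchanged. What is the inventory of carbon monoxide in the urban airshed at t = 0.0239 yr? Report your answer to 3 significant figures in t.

The sink rate constant is k = F₀/M₀ = 32620/459.9 = 70.93 yr⁻¹.
Solving dM/dt = F₁ − kM with M(0) = M₀ gives M(t) = F₁/k + (M₀ − F₁/k)·e^(−kt).
F₁/k = 50780/70.93 = 715.93 t; kt = 70.93 × 0.0239 = 1.695, e^(−kt) = 0.1836.
M(0.0239) = 715.93 + (459.9 − 715.93) × 0.1836 = 715.93 − 47.00 = 668.93 t.

669 t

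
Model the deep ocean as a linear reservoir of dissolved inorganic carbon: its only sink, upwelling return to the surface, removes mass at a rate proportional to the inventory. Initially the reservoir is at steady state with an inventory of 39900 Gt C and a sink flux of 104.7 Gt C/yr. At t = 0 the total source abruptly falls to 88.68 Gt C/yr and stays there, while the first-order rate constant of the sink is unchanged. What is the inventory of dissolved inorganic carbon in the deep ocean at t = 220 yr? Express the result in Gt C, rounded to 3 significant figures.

The sink rate constant is k = F₀/M₀ = 104.7/39900 = 0.002624 yr⁻¹.
Solving dM/dt = F₁ − kM with M(0) = M₀ gives M(t) = F₁/k + (M₀ − F₁/k)·e^(−kt).
F₁/k = 88.68/0.002624 = 33795 Gt C; kt = 0.002624 × 220 = 0.5773, e^(−kt) = 0.5614.
M(220) = 33795 + (39900 − 33795) × 0.5614 = 33795 + 3427 = 37222 Gt C.

37200 Gt C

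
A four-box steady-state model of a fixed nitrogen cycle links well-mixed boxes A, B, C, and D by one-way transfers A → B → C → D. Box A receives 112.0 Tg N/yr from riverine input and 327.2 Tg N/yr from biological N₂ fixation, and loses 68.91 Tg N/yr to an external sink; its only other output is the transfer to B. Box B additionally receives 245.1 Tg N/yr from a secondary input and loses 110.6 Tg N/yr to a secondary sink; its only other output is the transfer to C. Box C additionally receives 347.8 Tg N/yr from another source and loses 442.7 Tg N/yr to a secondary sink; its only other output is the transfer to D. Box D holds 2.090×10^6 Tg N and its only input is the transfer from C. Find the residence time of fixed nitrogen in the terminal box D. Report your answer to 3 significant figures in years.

5100 yr

Box A: F(A→B) = (112.0 + 327.2) − 68.91 = 370.29 Tg N/yr.
Box B: F(B→C) = (370.29 + 245.1) − 110.6 = 504.79 Tg N/yr.
Box C: F(C→D) = (504.79 + 347.8) − 442.7 = 409.89 Tg N/yr.
Box D throughput = its input = 409.89 Tg N/yr; τ = 2.090×10^6 / 409.89 = 5099 yr.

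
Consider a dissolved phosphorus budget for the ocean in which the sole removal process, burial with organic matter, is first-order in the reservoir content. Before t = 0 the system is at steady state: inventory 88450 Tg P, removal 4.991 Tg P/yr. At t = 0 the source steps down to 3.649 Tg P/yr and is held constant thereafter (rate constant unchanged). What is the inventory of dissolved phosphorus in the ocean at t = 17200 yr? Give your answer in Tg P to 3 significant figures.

73700 Tg P

τ = M₀/F₀ = 88450/4.991 = 17720 yr; rate constant k = 1/τ.
New steady state M_∞ = F₁/k = F₁·τ = 3.649 × 17720 = 64667 Tg P.
M(t) = M_∞ + (M₀ − M_∞)·e^(−t/τ); t/τ = 17200/17720 = 0.9706, so e^(−t/τ) = 0.3789.
M(t) = 64667 + 23780 × 0.3789 = 73678 Tg P.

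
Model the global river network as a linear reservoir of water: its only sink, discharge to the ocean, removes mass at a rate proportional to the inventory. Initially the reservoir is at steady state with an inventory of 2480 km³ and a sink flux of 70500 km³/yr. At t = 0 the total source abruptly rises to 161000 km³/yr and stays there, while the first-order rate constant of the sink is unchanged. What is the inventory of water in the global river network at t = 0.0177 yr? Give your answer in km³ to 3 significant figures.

Residence time τ = M₀/F₀ = 0.03518 yr. The eventual steady state is M_∞ = M₀·(F₁/F₀) = 2480 × 161000/70500 = 5663.5 km³.
The anomaly ΔM(t) = M(t) − M_∞ decays as ΔM₀·e^(−t/τ) with ΔM₀ = 2480 − 5663.5 = −3184 km³.
At t = 0.0177 yr, e^(−t/τ) = e^(−0.5032) = 0.6046, so ΔM = −1925 km³ and M = 5663.5 − 1925 = 3738.7 km³.

3740 km³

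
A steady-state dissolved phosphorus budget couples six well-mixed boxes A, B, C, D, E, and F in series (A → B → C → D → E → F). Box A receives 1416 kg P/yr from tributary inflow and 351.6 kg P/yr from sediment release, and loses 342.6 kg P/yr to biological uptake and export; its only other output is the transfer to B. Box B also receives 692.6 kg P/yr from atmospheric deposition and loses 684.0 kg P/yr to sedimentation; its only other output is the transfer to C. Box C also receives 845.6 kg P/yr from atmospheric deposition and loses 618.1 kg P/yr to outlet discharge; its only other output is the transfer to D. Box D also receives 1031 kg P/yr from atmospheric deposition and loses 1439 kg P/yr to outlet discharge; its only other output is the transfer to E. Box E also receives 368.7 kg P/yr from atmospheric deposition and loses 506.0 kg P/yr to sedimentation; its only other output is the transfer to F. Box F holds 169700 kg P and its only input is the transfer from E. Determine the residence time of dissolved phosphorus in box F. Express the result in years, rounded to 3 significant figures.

152 yr

Box A: F(A→B) = (1416 + 351.6) − 342.6 = 1425.0 kg P/yr.
Box B: F(B→C) = (1425.0 + 692.6) − 684.0 = 1433.6 kg P/yr.
Box C: F(C→D) = (1433.6 + 845.6) − 618.1 = 1661.1 kg P/yr.
Box D: F(D→E) = (1661.1 + 1031) − 1439 = 1253.1 kg P/yr.
Box E: F(E→F) = (1253.1 + 368.7) − 506.0 = 1115.8 kg P/yr.
Box F throughput = its input = 1115.8 kg P/yr; τ = 169700 / 1115.8 = 152.1 yr.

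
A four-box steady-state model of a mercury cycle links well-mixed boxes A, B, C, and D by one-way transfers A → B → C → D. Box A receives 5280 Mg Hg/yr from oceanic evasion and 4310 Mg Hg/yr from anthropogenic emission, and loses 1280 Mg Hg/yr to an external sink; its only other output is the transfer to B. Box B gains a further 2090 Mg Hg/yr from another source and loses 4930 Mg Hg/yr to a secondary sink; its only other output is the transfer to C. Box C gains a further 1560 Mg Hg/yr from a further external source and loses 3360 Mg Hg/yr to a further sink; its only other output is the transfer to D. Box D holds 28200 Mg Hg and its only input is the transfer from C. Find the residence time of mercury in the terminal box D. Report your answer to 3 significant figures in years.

7.68 yr

Box A: F(A→B) = (5280 + 4310) − 1280 = 8310.0 Mg Hg/yr.
Box B: F(B→C) = (8310.0 + 2090) − 4930 = 5470.0 Mg Hg/yr.
Box C: F(C→D) = (5470.0 + 1560) − 3360 = 3670.0 Mg Hg/yr.
Box D throughput = its input = 3670.0 Mg Hg/yr; τ = 28200 / 3670.0 = 7.684 yr.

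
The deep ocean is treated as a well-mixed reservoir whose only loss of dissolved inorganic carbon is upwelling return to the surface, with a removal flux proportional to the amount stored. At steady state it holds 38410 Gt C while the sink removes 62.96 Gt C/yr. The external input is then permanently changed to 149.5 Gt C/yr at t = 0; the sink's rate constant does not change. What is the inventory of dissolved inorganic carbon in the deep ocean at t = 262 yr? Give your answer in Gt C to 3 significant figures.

The sink rate constant is k = F₀/M₀ = 62.96/38410 = 0.001639 yr⁻¹.
Solving dM/dt = F₁ − kM with M(0) = M₀ gives M(t) = F₁/k + (M₀ − F₁/k)·e^(−kt).
F₁/k = 149.5/0.001639 = 91205 Gt C; kt = 0.001639 × 262 = 0.4295, e^(−kt) = 0.6509.
M(262) = 91205 + (38410 − 91205) × 0.6509 = 91205 − 34360 = 56843 Gt C.

56800 Gt C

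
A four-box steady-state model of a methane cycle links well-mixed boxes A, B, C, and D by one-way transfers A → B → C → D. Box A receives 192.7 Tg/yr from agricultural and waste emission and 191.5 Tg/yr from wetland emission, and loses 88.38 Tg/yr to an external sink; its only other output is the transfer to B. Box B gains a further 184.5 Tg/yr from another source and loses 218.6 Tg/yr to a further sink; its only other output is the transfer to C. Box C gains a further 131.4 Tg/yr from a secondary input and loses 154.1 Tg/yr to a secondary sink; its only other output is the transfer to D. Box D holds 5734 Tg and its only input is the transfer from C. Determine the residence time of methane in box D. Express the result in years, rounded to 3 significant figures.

24.0 yr

Box A: F(A→B) = (192.7 + 191.5) − 88.38 = 295.82 Tg/yr.
Box B: F(B→C) = (295.82 + 184.5) − 218.6 = 261.72 Tg/yr.
Box C: F(C→D) = (261.72 + 131.4) − 154.1 = 239.02 Tg/yr.
Box D throughput = its input = 239.02 Tg/yr; τ = 5734 / 239.02 = 23.99 yr.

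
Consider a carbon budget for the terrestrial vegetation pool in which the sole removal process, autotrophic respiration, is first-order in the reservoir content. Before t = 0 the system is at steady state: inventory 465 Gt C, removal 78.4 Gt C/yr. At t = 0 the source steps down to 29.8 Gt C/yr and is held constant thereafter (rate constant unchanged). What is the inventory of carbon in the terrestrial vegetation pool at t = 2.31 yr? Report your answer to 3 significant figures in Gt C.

The sink rate constant is k = F₀/M₀ = 78.4/465 = 0.1686 yr⁻¹.
Solving dM/dt = F₁ − kM with M(0) = M₀ gives M(t) = F₁/k + (M₀ − F₁/k)·e^(−kt).
F₁/k = 29.8/0.1686 = 176.75 Gt C; kt = 0.1686 × 2.31 = 0.3895, e^(−kt) = 0.6774.
M(2.31) = 176.75 + (465 − 176.75) × 0.6774 = 176.75 + 195.3 = 372.01 Gt C.

372 Gt C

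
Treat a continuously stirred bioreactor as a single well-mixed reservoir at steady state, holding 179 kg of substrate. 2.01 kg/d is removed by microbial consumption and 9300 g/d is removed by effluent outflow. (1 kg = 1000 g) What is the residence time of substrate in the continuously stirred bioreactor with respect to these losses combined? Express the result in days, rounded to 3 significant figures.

15.8 d

Convert the effluent outflow flux: 9300 g/d = 9.300 kg/d.
Total removal = 2.010 + 9.300 = 11.310 kg/d.
τ = M / ΣF_out = 179 / 11.310 = 15.83 d.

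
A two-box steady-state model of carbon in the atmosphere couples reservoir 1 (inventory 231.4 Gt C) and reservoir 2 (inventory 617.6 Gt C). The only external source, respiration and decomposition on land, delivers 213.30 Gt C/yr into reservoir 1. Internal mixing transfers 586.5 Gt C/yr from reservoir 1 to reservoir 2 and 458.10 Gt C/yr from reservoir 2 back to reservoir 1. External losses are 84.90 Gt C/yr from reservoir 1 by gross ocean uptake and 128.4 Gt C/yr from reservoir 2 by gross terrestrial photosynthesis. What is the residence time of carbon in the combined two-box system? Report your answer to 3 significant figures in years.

For the system as a whole, the A↔B exchange is internal and contributes nothing to the throughput; only the external sinks remove mass.
M_total = 231.4 + 617.6 = 849.00 Gt C.
ΣF_external_out = 84.90 + 128.4 = 213.30 Gt C/yr.
τ = M_total / ΣF_ext = 849.00 / 213.30 = 3.980 yr.

3.98 yr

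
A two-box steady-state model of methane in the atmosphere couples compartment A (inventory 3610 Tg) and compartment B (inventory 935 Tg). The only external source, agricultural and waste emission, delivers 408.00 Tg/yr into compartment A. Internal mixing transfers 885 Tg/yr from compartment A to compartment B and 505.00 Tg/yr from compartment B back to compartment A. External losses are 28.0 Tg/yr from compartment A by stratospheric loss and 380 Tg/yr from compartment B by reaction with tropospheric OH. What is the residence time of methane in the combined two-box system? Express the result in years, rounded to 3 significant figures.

Treat the two boxes together as one reservoir: the mixing fluxes between them are internal recycling, so τ = ΣM / Σ(external losses).
M_total = 3610 + 935 = 4545.0 Tg.
ΣF_external_out = 28.0 + 380 = 408.00 Tg/yr.
τ = M_total / ΣF_ext = 4545.0 / 408.00 = 11.14 yr.

11.1 yr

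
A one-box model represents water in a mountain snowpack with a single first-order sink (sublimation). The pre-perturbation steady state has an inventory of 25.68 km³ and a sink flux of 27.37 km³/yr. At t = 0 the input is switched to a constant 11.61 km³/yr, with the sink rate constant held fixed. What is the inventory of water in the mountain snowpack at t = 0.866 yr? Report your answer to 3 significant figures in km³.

Residence time τ = M₀/F₀ = 0.9383 yr. The eventual steady state is M_∞ = M₀·(F₁/F₀) = 25.68 × 11.61/27.37 = 10.893 km³.
The anomaly ΔM(t) = M(t) − M_∞ decays as ΔM₀·e^(−t/τ) with ΔM₀ = 25.68 − 10.893 = 14.79 km³.
At t = 0.866 yr, e^(−t/τ) = e^(−0.9230) = 0.3973, so ΔM = 5.875 km³ and M = 10.893 + 5.875 = 16.768 km³.

16.8 km³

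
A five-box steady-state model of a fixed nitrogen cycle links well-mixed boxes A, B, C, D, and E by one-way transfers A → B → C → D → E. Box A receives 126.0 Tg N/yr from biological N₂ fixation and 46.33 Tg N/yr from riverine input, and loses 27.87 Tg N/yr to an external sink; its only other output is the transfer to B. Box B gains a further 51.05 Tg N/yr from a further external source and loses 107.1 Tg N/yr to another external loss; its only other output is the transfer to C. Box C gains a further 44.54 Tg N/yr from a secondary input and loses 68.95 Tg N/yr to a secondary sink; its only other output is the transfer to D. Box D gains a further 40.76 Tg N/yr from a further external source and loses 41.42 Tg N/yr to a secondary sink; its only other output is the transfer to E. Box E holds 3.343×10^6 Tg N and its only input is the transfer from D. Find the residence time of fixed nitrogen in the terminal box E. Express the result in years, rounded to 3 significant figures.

52800 yr

Box A: F(A→B) = (126.0 + 46.33) − 27.87 = 144.46 Tg N/yr.
Box B: F(B→C) = (144.46 + 51.05) − 107.1 = 88.410 Tg N/yr.
Box C: F(C→D) = (88.410 + 44.54) − 68.95 = 64.000 Tg N/yr.
Box D: F(D→E) = (64.000 + 40.76) − 41.42 = 63.340 Tg N/yr.
Box E throughput = its input = 63.340 Tg N/yr; τ = 3.343×10^6 / 63.340 = 52780 yr.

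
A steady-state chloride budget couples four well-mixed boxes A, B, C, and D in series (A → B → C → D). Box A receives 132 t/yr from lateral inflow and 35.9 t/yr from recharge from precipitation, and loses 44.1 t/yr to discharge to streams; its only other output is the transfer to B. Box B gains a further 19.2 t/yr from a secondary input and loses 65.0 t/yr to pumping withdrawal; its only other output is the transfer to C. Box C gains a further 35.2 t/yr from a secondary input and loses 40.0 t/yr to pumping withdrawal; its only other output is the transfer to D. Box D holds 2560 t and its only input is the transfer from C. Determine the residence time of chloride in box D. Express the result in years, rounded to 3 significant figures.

Box A: F(A→B) = (132 + 35.9) − 44.1 = 123.80 t/yr.
Box B: F(B→C) = (123.80 + 19.2) − 65.0 = 78.000 t/yr.
Box C: F(C→D) = (78.000 + 35.2) − 40.0 = 73.200 t/yr.
Box D throughput = its input = 73.200 t/yr; τ = 2560 / 73.200 = 34.97 yr.

35.0 yr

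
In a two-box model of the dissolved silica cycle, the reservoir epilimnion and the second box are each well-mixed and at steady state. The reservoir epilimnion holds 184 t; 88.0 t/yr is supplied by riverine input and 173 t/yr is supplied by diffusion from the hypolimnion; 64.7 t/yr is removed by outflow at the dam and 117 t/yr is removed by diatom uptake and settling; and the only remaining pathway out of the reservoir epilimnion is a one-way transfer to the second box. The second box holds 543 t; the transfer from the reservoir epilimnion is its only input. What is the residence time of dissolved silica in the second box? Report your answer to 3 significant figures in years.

Balance the reservoir epilimnion: ΣF_in = 88.0 + 173 = 261.00 t/yr.
Transfer to the second box = ΣF_in − (64.7 + 117) = 79.300 t/yr.
At steady state the output of the second box equals its input, 79.300 t/yr.
τ = M / F = 543 / 79.300 = 6.847 yr.

6.85 yr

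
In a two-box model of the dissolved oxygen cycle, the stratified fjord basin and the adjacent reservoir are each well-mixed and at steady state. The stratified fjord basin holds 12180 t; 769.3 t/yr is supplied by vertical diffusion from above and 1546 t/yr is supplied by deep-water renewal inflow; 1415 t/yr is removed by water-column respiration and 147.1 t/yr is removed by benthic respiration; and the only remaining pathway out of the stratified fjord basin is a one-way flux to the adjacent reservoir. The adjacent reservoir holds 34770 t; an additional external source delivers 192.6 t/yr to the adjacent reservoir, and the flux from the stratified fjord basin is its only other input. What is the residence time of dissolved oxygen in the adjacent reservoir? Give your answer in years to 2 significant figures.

37 yr

Balance the stratified fjord basin: ΣF_in = 769.3 + 1546 = 2315.3 t/yr.
Flux to the adjacent reservoir = ΣF_in − (1415 + 147.1) = 753.20 t/yr.
Total input to the adjacent reservoir = 753.20 + 192.6 = 945.80 t/yr; at steady state this equals its total output.
τ = M / F = 34770 / 945.80 = 36.76 yr.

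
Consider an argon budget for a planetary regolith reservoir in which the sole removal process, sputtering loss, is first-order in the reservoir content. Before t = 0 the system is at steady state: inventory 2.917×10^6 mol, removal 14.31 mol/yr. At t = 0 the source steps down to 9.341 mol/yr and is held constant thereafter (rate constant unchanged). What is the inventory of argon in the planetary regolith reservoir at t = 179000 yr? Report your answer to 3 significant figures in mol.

τ = M₀/F₀ = 2.917×10^6/14.31 = 203800 yr; rate constant k = 1/τ.
New steady state M_∞ = F₁/k = F₁·τ = 9.341 × 203800 = 1.9041×10^6 mol.
M(t) = M_∞ + (M₀ − M_∞)·e^(−t/τ); t/τ = 179000/203800 = 0.8781, so e^(−t/τ) = 0.4156.
M(t) = 1.9041×10^6 + 1.013×10^6 × 0.4156 = 2.3250×10^6 mol.

2.33×10^6 mol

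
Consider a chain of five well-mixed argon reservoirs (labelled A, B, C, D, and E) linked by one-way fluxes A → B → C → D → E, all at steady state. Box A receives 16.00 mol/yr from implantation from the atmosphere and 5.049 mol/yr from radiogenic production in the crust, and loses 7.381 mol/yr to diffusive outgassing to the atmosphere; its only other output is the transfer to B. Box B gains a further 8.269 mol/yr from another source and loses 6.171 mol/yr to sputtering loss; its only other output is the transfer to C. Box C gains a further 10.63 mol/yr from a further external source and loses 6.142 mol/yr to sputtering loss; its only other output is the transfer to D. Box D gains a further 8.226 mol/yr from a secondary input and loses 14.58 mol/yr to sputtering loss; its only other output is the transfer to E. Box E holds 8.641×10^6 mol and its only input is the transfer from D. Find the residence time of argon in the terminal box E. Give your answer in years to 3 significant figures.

Box A: F(A→B) = (16.00 + 5.049) − 7.381 = 13.668 mol/yr.
Box B: F(B→C) = (13.668 + 8.269) − 6.171 = 15.766 mol/yr.
Box C: F(C→D) = (15.766 + 10.63) − 6.142 = 20.254 mol/yr.
Box D: F(D→E) = (20.254 + 8.226) − 14.58 = 13.900 mol/yr.
Box E throughput = its input = 13.900 mol/yr; τ = 8.641×10^6 / 13.900 = 621700 yr.

622000 yr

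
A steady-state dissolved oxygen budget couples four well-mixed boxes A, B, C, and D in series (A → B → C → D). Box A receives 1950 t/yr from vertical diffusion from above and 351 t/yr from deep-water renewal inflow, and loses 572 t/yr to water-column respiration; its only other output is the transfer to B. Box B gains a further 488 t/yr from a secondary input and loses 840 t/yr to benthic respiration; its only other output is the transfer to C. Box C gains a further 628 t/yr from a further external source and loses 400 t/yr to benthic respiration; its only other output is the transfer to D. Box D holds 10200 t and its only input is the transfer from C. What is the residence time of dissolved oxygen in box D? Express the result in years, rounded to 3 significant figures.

6.36 yr

Box A: F(A→B) = (1950 + 351) − 572 = 1729.0 t/yr.
Box B: F(B→C) = (1729.0 + 488) − 840 = 1377.0 t/yr.
Box C: F(C→D) = (1377.0 + 628) − 400 = 1605.0 t/yr.
Box D throughput = its input = 1605.0 t/yr; τ = 10200 / 1605.0 = 6.355 yr.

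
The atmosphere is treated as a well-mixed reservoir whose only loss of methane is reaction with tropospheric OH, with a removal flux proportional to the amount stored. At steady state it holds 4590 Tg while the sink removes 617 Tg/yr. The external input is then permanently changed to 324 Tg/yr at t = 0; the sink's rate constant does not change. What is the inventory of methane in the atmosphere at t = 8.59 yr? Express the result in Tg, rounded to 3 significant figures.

3100 Tg

τ = M₀/F₀ = 4590/617 = 7.439 yr; rate constant k = 1/τ.
New steady state M_∞ = F₁/k = F₁·τ = 324 × 7.439 = 2410.3 Tg.
M(t) = M_∞ + (M₀ − M_∞)·e^(−t/τ); t/τ = 8.59/7.439 = 1.155, so e^(−t/τ) = 0.3152.
M(t) = 2410.3 + 2180 × 0.3152 = 3097.2 Tg.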